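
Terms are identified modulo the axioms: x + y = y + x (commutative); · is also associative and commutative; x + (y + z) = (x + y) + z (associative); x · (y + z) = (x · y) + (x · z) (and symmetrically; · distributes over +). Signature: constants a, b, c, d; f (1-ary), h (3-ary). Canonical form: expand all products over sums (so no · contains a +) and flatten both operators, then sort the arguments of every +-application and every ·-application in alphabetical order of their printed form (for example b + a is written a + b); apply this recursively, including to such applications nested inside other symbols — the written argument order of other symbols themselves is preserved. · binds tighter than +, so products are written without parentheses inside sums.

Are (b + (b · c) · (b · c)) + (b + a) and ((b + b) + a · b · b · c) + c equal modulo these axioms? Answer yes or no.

Answer: no — a + b + b + b · b · c · c vs a · b · b · c + b + b + c

Derivation:
Left:  (b + (b · c) · (b · c)) + (b + a)
  Merge nested applications:  b + b · b · c · c + b + a
  Sort arguments:  a + b + b + b · b · c · c
Right:  ((b + b) + a · b · b · c) + c
  Merge nested applications:  b + b + a · b · b · c + c
  Sort:  a · b · b · c + b + b + c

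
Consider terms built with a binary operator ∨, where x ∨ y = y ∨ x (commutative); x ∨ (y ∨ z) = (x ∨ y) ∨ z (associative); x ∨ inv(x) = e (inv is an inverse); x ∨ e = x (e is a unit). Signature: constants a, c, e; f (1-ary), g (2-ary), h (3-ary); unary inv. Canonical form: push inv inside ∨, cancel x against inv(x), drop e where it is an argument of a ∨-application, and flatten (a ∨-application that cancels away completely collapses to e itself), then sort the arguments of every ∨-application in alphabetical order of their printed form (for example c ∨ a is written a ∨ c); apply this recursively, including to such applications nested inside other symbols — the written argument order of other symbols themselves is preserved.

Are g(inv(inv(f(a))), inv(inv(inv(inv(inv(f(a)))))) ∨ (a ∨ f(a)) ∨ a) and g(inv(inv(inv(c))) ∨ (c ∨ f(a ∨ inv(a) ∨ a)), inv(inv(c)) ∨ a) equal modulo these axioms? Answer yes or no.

Answer: no — g(f(a), a ∨ a) vs g(f(a), a ∨ c)

Derivation:
Left:  g(inv(inv(f(a))), inv(inv(inv(inv(inv(f(a)))))) ∨ (a ∨ f(a)) ∨ a)
  Descend into:  inv(inv(inv(inv(inv(f(a)))))) ∨ (a ∨ f(a)) ∨ a
  Push inv inside:  distribute inv over ∨ and collapse double inv
  Cancel:  f(a) cancels
  Collect terms:  a ∨ a
  Put back:  g(f(a), a ∨ a)
Right:  g(inv(inv(inv(c))) ∨ (c ∨ f(a ∨ inv(a) ∨ a)), inv(inv(c)) ∨ a)
  Descend into:  inv(inv(inv(c))) ∨ (c ∨ f(a ∨ inv(a) ∨ a))
  Push inv inside:  distribute inv over ∨ and collapse double inv
  Inverses cancel:  c cancels
  Collect terms:  f(a)
  Rebuild:  g(f(a), a ∨ c)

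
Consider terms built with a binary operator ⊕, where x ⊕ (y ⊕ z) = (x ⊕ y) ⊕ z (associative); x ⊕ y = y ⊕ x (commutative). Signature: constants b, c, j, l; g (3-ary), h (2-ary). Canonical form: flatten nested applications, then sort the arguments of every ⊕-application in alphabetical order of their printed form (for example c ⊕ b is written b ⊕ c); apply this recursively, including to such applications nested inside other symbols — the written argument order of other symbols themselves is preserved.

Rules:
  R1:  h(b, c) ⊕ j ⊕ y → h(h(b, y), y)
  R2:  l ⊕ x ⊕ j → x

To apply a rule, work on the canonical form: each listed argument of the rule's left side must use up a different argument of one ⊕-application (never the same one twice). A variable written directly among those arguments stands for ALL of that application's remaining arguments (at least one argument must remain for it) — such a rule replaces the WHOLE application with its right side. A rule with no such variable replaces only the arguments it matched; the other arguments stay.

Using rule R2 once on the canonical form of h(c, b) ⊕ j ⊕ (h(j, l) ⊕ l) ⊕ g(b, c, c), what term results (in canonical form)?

Canonical form:  g(b, c, c) ⊕ h(c, b) ⊕ h(j, l) ⊕ j ⊕ l
Match R2:  consume j, l;  x := g(b, c, c) ⊕ h(c, b) ⊕ h(j, l)
The variable takes the whole remainder — replace the entire application.
Result:  g(b, c, c) ⊕ h(c, b) ⊕ h(j, l)

Answer: g(b, c, c) ⊕ h(c, b) ⊕ h(j, l)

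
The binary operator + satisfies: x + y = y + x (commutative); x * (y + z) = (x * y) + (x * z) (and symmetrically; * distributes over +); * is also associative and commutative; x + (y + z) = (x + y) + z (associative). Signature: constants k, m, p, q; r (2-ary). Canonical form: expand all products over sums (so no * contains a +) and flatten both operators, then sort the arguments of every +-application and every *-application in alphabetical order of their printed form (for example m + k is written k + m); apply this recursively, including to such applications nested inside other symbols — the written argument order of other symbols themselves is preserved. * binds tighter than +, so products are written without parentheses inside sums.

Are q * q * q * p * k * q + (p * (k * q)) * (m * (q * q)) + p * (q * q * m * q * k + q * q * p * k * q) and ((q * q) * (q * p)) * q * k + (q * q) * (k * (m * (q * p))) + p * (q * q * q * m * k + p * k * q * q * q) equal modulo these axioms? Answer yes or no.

Answer: yes — both canonical forms are k * m * p * q * q * q + k * m * p * q * q * q + k * p * p * q * q * q + k * p * q * q * q * q

Derivation:
Left:  q * q * q * p * k * q + (p * (k * q)) * (m * (q * q)) + p * (q * q * m * q * k + q * q * p * k * q)
  Distribute:  k * p * q * q * q * q + k * m * p * q * q * q + k * m * p * q * q * q + k * p * p * q * q * q
  Sort:  k * m * p * q * q * q + k * m * p * q * q * q + k * p * p * q * q * q + k * p * q * q * q * q
Right:  ((q * q) * (q * p)) * q * k + (q * q) * (k * (m * (q * p))) + p * (q * q * q * m * k + p * k * q * q * q)
  Distribute:  k * p * q * q * q * q + k * m * p * q * q * q + k * m * p * q * q * q + k * p * p * q * q * q
  Sort:  k * m * p * q * q * q + k * m * p * q * q * q + k * p * p * q * q * q + k * p * q * q * q * q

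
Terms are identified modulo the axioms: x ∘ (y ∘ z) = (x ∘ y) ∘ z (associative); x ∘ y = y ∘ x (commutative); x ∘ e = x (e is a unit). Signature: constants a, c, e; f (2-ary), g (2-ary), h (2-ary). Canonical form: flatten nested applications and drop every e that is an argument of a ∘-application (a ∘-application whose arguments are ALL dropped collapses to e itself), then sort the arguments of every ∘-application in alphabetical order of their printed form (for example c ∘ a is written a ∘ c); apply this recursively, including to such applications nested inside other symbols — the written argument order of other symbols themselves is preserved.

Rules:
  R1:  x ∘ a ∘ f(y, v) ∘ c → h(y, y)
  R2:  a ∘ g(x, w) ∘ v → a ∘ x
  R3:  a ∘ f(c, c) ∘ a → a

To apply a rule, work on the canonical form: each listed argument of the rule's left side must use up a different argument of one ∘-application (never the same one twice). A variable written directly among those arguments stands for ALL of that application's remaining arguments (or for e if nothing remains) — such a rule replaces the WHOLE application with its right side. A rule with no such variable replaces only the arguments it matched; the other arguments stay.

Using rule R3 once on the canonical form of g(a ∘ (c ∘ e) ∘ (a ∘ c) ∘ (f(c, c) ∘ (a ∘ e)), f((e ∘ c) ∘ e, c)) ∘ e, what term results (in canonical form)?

Answer: g(a ∘ a ∘ c ∘ c, f(c, c))

Derivation:
Canonical form:  g(a ∘ a ∘ a ∘ c ∘ c ∘ f(c, c), f(c, c))
Match R3:  consume a, a, f(c, c)
Result:  g(a ∘ a ∘ c ∘ c, f(c, c))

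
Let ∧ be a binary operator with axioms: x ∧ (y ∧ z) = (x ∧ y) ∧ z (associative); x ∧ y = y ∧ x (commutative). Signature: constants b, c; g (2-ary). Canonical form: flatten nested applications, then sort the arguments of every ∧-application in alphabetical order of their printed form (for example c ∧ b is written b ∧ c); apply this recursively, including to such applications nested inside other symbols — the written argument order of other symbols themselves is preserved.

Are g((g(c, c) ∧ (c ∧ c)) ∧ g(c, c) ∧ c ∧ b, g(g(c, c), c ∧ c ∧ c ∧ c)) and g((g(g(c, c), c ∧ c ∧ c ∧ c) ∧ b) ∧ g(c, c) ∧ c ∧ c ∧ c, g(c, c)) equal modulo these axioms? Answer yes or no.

Left:  g((g(c, c) ∧ (c ∧ c)) ∧ g(c, c) ∧ c ∧ b, g(g(c, c), c ∧ c ∧ c ∧ c))
  Focus inside:  (g(c, c) ∧ (c ∧ c)) ∧ g(c, c) ∧ c ∧ b
  Merge nested applications:  g(c, c) ∧ c ∧ c ∧ g(c, c) ∧ c ∧ b
  Sort arguments:  b ∧ c ∧ c ∧ c ∧ g(c, c) ∧ g(c, c)
  Put back:  g(b ∧ c ∧ c ∧ c ∧ g(c, c) ∧ g(c, c), g(g(c, c), c ∧ c ∧ c ∧ c))
Right:  g((g(g(c, c), c ∧ c ∧ c ∧ c) ∧ b) ∧ g(c, c) ∧ c ∧ c ∧ c, g(c, c))
  Work inside:  (g(g(c, c), c ∧ c ∧ c ∧ c) ∧ b) ∧ g(c, c) ∧ c ∧ c ∧ c
  Merge nested applications:  g(g(c, c), c ∧ c ∧ c ∧ c) ∧ b ∧ g(c, c) ∧ c ∧ c ∧ c
  Sort:  b ∧ c ∧ c ∧ c ∧ g(c, c) ∧ g(g(c, c), c ∧ c ∧ c ∧ c)
  Rebuild:  g(b ∧ c ∧ c ∧ c ∧ g(c, c) ∧ g(g(c, c), c ∧ c ∧ c ∧ c), g(c, c))

Answer: no — g(b ∧ c ∧ c ∧ c ∧ g(c, c) ∧ g(c, c), g(g(c, c), c ∧ c ∧ c ∧ c)) vs g(b ∧ c ∧ c ∧ c ∧ g(c, c) ∧ g(g(c, c), c ∧ c ∧ c ∧ c), g(c, c))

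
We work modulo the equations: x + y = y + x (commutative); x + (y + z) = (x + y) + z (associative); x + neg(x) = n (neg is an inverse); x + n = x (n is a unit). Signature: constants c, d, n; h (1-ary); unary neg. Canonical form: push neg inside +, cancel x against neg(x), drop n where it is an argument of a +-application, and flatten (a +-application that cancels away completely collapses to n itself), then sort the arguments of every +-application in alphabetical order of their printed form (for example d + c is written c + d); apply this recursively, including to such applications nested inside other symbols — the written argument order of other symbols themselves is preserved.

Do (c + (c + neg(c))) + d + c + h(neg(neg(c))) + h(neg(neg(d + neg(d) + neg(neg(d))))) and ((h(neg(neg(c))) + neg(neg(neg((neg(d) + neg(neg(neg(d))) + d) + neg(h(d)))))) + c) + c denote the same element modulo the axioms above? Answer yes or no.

Left:  (c + (c + neg(c))) + d + c + h(neg(neg(c))) + h(neg(neg(d + neg(d) + neg(neg(d)))))
  Push neg inside:  distribute neg over + and collapse double neg
  Collect:  c + c + d + h(c) + h(d)
Right:  ((h(neg(neg(c))) + neg(neg(neg((neg(d) + neg(neg(neg(d))) + d) + neg(h(d)))))) + c) + c
  Push neg inside:  distribute neg over + and collapse double neg
  Combine occurrences:  h(c) + d + h(d) + c + c
  Sort:  c + c + d + h(c) + h(d)

Answer: yes — both canonical forms are c + c + d + h(c) + h(d)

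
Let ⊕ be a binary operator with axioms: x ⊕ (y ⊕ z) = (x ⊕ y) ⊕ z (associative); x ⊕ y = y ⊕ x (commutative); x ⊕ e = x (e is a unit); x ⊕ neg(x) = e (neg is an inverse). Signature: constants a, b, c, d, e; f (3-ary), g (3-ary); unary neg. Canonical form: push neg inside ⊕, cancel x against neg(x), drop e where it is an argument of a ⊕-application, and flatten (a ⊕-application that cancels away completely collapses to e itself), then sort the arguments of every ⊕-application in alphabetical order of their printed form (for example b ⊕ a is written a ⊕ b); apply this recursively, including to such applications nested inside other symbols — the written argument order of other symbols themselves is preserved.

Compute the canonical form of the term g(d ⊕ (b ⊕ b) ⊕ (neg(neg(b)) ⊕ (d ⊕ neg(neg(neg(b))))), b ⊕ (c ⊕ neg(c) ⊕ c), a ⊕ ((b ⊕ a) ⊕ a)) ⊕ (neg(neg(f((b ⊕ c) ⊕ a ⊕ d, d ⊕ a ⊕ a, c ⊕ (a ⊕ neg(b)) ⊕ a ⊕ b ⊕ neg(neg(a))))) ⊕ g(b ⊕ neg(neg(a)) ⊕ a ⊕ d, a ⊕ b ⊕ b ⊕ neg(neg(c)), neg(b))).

Push neg inside:  distribute neg over ⊕ and collapse double neg
Collect terms:  g(b ⊕ b ⊕ d ⊕ d, b ⊕ c, a ⊕ a ⊕ a ⊕ b) ⊕ f(a ⊕ b ⊕ c ⊕ d, a ⊕ a ⊕ d, a ⊕ a ⊕ a ⊕ c) ⊕ g(a ⊕ a ⊕ b ⊕ d, a ⊕ b ⊕ b ⊕ c, neg(b))
Sort arguments:  f(a ⊕ b ⊕ c ⊕ d, a ⊕ a ⊕ d, a ⊕ a ⊕ a ⊕ c) ⊕ g(a ⊕ a ⊕ b ⊕ d, a ⊕ b ⊕ b ⊕ c, neg(b)) ⊕ g(b ⊕ b ⊕ d ⊕ d, b ⊕ c, a ⊕ a ⊕ a ⊕ b)

Answer: f(a ⊕ b ⊕ c ⊕ d, a ⊕ a ⊕ d, a ⊕ a ⊕ a ⊕ c) ⊕ g(a ⊕ a ⊕ b ⊕ d, a ⊕ b ⊕ b ⊕ c, neg(b)) ⊕ g(b ⊕ b ⊕ d ⊕ d, b ⊕ c, a ⊕ a ⊕ a ⊕ b)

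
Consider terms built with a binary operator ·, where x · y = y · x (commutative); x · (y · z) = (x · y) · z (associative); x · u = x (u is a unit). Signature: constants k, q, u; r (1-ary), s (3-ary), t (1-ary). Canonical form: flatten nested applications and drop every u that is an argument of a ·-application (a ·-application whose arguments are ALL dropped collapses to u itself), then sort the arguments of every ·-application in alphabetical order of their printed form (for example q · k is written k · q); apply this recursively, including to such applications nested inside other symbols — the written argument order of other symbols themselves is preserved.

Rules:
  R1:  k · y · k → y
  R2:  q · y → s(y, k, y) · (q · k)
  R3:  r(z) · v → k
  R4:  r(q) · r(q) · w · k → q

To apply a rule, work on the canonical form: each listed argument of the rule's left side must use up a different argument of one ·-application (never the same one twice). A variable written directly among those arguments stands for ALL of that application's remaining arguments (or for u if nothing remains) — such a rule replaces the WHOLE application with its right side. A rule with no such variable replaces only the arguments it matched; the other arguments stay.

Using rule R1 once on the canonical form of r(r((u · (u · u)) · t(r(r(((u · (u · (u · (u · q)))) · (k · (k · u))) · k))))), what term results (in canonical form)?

Canonical form:  r(r(t(r(r(k · k · k · q)))))
Apply R1:  consuming k, k;  y := k · q
Every leftover argument binds to the variable; the entire application is replaced.
New term:  r(r(t(r(r(k · q)))))

Answer: r(r(t(r(r(k · q)))))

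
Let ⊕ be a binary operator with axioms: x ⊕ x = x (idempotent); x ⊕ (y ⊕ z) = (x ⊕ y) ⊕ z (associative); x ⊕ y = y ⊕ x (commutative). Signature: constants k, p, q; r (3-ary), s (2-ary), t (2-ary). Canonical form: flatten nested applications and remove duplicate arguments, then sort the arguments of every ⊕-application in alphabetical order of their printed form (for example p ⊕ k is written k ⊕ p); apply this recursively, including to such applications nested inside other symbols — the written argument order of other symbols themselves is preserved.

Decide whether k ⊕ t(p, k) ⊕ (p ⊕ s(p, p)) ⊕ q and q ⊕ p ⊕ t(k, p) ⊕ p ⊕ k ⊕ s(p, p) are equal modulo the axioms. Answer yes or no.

Answer: no — k ⊕ p ⊕ q ⊕ s(p, p) ⊕ t(p, k) vs k ⊕ p ⊕ q ⊕ s(p, p) ⊕ t(k, p)

Derivation:
Left:  k ⊕ t(p, k) ⊕ (p ⊕ s(p, p)) ⊕ q
  Un-nest:  k ⊕ t(p, k) ⊕ p ⊕ s(p, p) ⊕ q
  Sort arguments:  k ⊕ p ⊕ q ⊕ s(p, p) ⊕ t(p, k)
Right:  q ⊕ p ⊕ t(k, p) ⊕ p ⊕ k ⊕ s(p, p)
  Idempotence:  drop duplicate p
  Sort arguments:  k ⊕ p ⊕ q ⊕ s(p, p) ⊕ t(k, p)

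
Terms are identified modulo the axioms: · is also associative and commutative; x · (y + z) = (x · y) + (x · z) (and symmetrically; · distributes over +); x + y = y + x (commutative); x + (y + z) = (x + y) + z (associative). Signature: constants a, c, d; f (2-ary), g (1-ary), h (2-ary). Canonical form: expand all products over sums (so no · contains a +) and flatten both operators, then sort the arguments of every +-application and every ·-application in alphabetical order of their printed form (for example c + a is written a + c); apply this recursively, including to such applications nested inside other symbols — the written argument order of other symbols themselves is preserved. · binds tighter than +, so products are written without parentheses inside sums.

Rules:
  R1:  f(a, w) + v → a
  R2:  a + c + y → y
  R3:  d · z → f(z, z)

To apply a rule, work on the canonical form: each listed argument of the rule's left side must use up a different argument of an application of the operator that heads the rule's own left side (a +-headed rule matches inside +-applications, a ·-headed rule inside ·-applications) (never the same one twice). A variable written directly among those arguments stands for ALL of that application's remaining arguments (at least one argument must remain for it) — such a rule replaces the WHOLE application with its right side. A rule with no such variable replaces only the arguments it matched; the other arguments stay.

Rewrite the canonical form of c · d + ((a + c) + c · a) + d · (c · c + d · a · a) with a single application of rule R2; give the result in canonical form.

Canonical form:  a + a · a · d · d + a · c + c + c · c · d + c · d
Apply R2:  consuming a, c;  y := a · a · d · d + a · c + c · c · d + c · d
The variable takes the whole remainder — replace the entire application.
Result:  a · a · d · d + a · c + c · c · d + c · d

Answer: a · a · d · d + a · c + c · c · d + c · d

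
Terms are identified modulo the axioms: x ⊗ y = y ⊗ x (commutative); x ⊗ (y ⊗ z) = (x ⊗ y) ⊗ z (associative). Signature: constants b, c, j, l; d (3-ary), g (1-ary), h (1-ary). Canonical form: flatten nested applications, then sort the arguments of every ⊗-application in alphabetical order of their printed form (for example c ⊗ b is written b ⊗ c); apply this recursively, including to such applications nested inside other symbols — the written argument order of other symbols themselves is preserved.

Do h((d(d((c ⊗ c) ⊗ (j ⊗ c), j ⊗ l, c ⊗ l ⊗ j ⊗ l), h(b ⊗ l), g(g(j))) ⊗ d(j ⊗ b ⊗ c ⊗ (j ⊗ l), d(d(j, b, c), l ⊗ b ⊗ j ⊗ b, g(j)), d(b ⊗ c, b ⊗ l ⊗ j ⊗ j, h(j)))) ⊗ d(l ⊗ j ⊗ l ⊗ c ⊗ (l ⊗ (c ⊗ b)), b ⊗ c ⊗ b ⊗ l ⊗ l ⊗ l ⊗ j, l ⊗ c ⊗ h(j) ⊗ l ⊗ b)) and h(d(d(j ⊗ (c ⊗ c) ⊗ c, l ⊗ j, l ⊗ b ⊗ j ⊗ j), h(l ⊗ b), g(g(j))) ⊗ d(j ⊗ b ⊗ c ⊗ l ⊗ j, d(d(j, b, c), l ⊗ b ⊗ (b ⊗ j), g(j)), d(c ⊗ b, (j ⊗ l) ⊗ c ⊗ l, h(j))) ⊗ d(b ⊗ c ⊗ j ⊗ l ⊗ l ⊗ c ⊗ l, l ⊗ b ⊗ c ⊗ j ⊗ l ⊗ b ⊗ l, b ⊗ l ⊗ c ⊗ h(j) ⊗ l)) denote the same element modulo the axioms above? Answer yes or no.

Left:  h((d(d((c ⊗ c) ⊗ (j ⊗ c), j ⊗ l, c ⊗ l ⊗ j ⊗ l), h(b ⊗ l), g(g(j))) ⊗ d(j ⊗ b ⊗ c ⊗ (j ⊗ l), d(d(j, b, c), l ⊗ b ⊗ j ⊗ b, g(j)), d(b ⊗ c, b ⊗ l ⊗ j ⊗ j, h(j)))) ⊗ d(l ⊗ j ⊗ l ⊗ c ⊗ (l ⊗ (c ⊗ b)), b ⊗ c ⊗ b ⊗ l ⊗ l ⊗ l ⊗ j, l ⊗ c ⊗ h(j) ⊗ l ⊗ b))
  Focus inside:  (d(d((c ⊗ c) ⊗ (j ⊗ c), j ⊗ l, c ⊗ l ⊗ j ⊗ l), h(b ⊗ l), g(g(j))) ⊗ d(j ⊗ b ⊗ c ⊗ (j ⊗ l), d(d(j, b, c), l ⊗ b ⊗ j ⊗ b, g(j)), d(b ⊗ c, b ⊗ l ⊗ j ⊗ j, h(j)))) ⊗ d(l ⊗ j ⊗ l ⊗ c ⊗ (l ⊗ (c ⊗ b)), b ⊗ c ⊗ b ⊗ l ⊗ l ⊗ l ⊗ j, l ⊗ c ⊗ h(j) ⊗ l ⊗ b)
  Merge nested applications:  d(d((c ⊗ c) ⊗ (j ⊗ c), j ⊗ l, c ⊗ l ⊗ j ⊗ l), h(b ⊗ l), g(g(j))) ⊗ d(j ⊗ b ⊗ c ⊗ (j ⊗ l), d(d(j, b, c), l ⊗ b ⊗ j ⊗ b, g(j)), d(b ⊗ c, b ⊗ l ⊗ j ⊗ j, h(j))) ⊗ d(l ⊗ j ⊗ l ⊗ c ⊗ (l ⊗ (c ⊗ b)), b ⊗ c ⊗ b ⊗ l ⊗ l ⊗ l ⊗ j, l ⊗ c ⊗ h(j) ⊗ l ⊗ b)
  Canonicalize subterm:  d(d((c ⊗ c) ⊗ (j ⊗ c), j ⊗ l, c ⊗ l ⊗ j ⊗ l), h(b ⊗ l), g(g(j)))  →  d(d(c ⊗ c ⊗ c ⊗ j, j ⊗ l, c ⊗ j ⊗ l ⊗ l), h(b ⊗ l), g(g(j)))
  Inside:  d(j ⊗ b ⊗ c ⊗ (j ⊗ l), d(d(j, b, c), l ⊗ b ⊗ j ⊗ b, g(j)), d(b ⊗ c, b ⊗ l ⊗ j ⊗ j, h(j)))  →  d(b ⊗ c ⊗ j ⊗ j ⊗ l, d(d(j, b, c), b ⊗ b ⊗ j ⊗ l, g(j)), d(b ⊗ c, b ⊗ j ⊗ j ⊗ l, h(j)))
  Inside:  d(l ⊗ j ⊗ l ⊗ c ⊗ (l ⊗ (c ⊗ b)), b ⊗ c ⊗ b ⊗ l ⊗ l ⊗ l ⊗ j, l ⊗ c ⊗ h(j) ⊗ l ⊗ b)  →  d(b ⊗ c ⊗ c ⊗ j ⊗ l ⊗ l ⊗ l, b ⊗ b ⊗ c ⊗ j ⊗ l ⊗ l ⊗ l, b ⊗ c ⊗ h(j) ⊗ l ⊗ l)
  Sort:  d(b ⊗ c ⊗ c ⊗ j ⊗ l ⊗ l ⊗ l, b ⊗ b ⊗ c ⊗ j ⊗ l ⊗ l ⊗ l, b ⊗ c ⊗ h(j) ⊗ l ⊗ l) ⊗ d(b ⊗ c ⊗ j ⊗ j ⊗ l, d(d(j, b, c), b ⊗ b ⊗ j ⊗ l, g(j)), d(b ⊗ c, b ⊗ j ⊗ j ⊗ l, h(j))) ⊗ d(d(c ⊗ c ⊗ c ⊗ j, j ⊗ l, c ⊗ j ⊗ l ⊗ l), h(b ⊗ l), g(g(j)))
  Rebuild:  h(d(b ⊗ c ⊗ c ⊗ j ⊗ l ⊗ l ⊗ l, b ⊗ b ⊗ c ⊗ j ⊗ l ⊗ l ⊗ l, b ⊗ c ⊗ h(j) ⊗ l ⊗ l) ⊗ d(b ⊗ c ⊗ j ⊗ j ⊗ l, d(d(j, b, c), b ⊗ b ⊗ j ⊗ l, g(j)), d(b ⊗ c, b ⊗ j ⊗ j ⊗ l, h(j))) ⊗ d(d(c ⊗ c ⊗ c ⊗ j, j ⊗ l, c ⊗ j ⊗ l ⊗ l), h(b ⊗ l), g(g(j))))
Right:  h(d(d(j ⊗ (c ⊗ c) ⊗ c, l ⊗ j, l ⊗ b ⊗ j ⊗ j), h(l ⊗ b), g(g(j))) ⊗ d(j ⊗ b ⊗ c ⊗ l ⊗ j, d(d(j, b, c), l ⊗ b ⊗ (b ⊗ j), g(j)), d(c ⊗ b, (j ⊗ l) ⊗ c ⊗ l, h(j))) ⊗ d(b ⊗ c ⊗ j ⊗ l ⊗ l ⊗ c ⊗ l, l ⊗ b ⊗ c ⊗ j ⊗ l ⊗ b ⊗ l, b ⊗ l ⊗ c ⊗ h(j) ⊗ l))
  Descend into:  d(d(j ⊗ (c ⊗ c) ⊗ c, l ⊗ j, l ⊗ b ⊗ j ⊗ j), h(l ⊗ b), g(g(j))) ⊗ d(j ⊗ b ⊗ c ⊗ l ⊗ j, d(d(j, b, c), l ⊗ b ⊗ (b ⊗ j), g(j)), d(c ⊗ b, (j ⊗ l) ⊗ c ⊗ l, h(j))) ⊗ d(b ⊗ c ⊗ j ⊗ l ⊗ l ⊗ c ⊗ l, l ⊗ b ⊗ c ⊗ j ⊗ l ⊗ b ⊗ l, b ⊗ l ⊗ c ⊗ h(j) ⊗ l)
  Simplify inside:  d(d(j ⊗ (c ⊗ c) ⊗ c, l ⊗ j, l ⊗ b ⊗ j ⊗ j), h(l ⊗ b), g(g(j)))  →  d(d(c ⊗ c ⊗ c ⊗ j, j ⊗ l, b ⊗ j ⊗ j ⊗ l), h(b ⊗ l), g(g(j)))
  Inside:  d(j ⊗ b ⊗ c ⊗ l ⊗ j, d(d(j, b, c), l ⊗ b ⊗ (b ⊗ j), g(j)), d(c ⊗ b, (j ⊗ l) ⊗ c ⊗ l, h(j)))  →  d(b ⊗ c ⊗ j ⊗ j ⊗ l, d(d(j, b, c), b ⊗ b ⊗ j ⊗ l, g(j)), d(b ⊗ c, c ⊗ j ⊗ l ⊗ l, h(j)))
  Inside:  d(b ⊗ c ⊗ j ⊗ l ⊗ l ⊗ c ⊗ l, l ⊗ b ⊗ c ⊗ j ⊗ l ⊗ b ⊗ l, b ⊗ l ⊗ c ⊗ h(j) ⊗ l)  →  d(b ⊗ c ⊗ c ⊗ j ⊗ l ⊗ l ⊗ l, b ⊗ b ⊗ c ⊗ j ⊗ l ⊗ l ⊗ l, b ⊗ c ⊗ h(j) ⊗ l ⊗ l)
  Order the arguments:  d(b ⊗ c ⊗ c ⊗ j ⊗ l ⊗ l ⊗ l, b ⊗ b ⊗ c ⊗ j ⊗ l ⊗ l ⊗ l, b ⊗ c ⊗ h(j) ⊗ l ⊗ l) ⊗ d(b ⊗ c ⊗ j ⊗ j ⊗ l, d(d(j, b, c), b ⊗ b ⊗ j ⊗ l, g(j)), d(b ⊗ c, c ⊗ j ⊗ l ⊗ l, h(j))) ⊗ d(d(c ⊗ c ⊗ c ⊗ j, j ⊗ l, b ⊗ j ⊗ j ⊗ l), h(b ⊗ l), g(g(j)))
  Put back:  h(d(b ⊗ c ⊗ c ⊗ j ⊗ l ⊗ l ⊗ l, b ⊗ b ⊗ c ⊗ j ⊗ l ⊗ l ⊗ l, b ⊗ c ⊗ h(j) ⊗ l ⊗ l) ⊗ d(b ⊗ c ⊗ j ⊗ j ⊗ l, d(d(j, b, c), b ⊗ b ⊗ j ⊗ l, g(j)), d(b ⊗ c, c ⊗ j ⊗ l ⊗ l, h(j))) ⊗ d(d(c ⊗ c ⊗ c ⊗ j, j ⊗ l, b ⊗ j ⊗ j ⊗ l), h(b ⊗ l), g(g(j))))

Answer: no — h(d(b ⊗ c ⊗ c ⊗ j ⊗ l ⊗ l ⊗ l, b ⊗ b ⊗ c ⊗ j ⊗ l ⊗ l ⊗ l, b ⊗ c ⊗ h(j) ⊗ l ⊗ l) ⊗ d(b ⊗ c ⊗ j ⊗ j ⊗ l, d(d(j, b, c), b ⊗ b ⊗ j ⊗ l, g(j)), d(b ⊗ c, b ⊗ j ⊗ j ⊗ l, h(j))) ⊗ d(d(c ⊗ c ⊗ c ⊗ j, j ⊗ l, c ⊗ j ⊗ l ⊗ l), h(b ⊗ l), g(g(j)))) vs h(d(b ⊗ c ⊗ c ⊗ j ⊗ l ⊗ l ⊗ l, b ⊗ b ⊗ c ⊗ j ⊗ l ⊗ l ⊗ l, b ⊗ c ⊗ h(j) ⊗ l ⊗ l) ⊗ d(b ⊗ c ⊗ j ⊗ j ⊗ l, d(d(j, b, c), b ⊗ b ⊗ j ⊗ l, g(j)), d(b ⊗ c, c ⊗ j ⊗ l ⊗ l, h(j))) ⊗ d(d(c ⊗ c ⊗ c ⊗ j, j ⊗ l, b ⊗ j ⊗ j ⊗ l), h(b ⊗ l), g(g(j))))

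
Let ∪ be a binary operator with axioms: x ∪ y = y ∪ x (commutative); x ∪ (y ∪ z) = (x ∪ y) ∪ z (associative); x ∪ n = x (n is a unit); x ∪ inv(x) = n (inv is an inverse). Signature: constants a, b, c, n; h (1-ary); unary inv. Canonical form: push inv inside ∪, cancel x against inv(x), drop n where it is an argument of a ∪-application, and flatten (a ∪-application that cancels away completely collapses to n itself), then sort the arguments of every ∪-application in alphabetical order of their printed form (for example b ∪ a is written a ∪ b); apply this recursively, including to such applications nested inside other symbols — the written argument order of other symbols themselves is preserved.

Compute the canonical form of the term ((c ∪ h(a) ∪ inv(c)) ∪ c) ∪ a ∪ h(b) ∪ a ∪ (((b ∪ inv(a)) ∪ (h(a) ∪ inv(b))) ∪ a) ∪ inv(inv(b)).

Push inv inside:  distribute inv over ∪ and collapse double inv
Combine occurrences:  c ∪ h(a) ∪ h(a) ∪ a ∪ a ∪ h(b) ∪ b
Order the arguments:  a ∪ a ∪ b ∪ c ∪ h(a) ∪ h(a) ∪ h(b)

Answer: a ∪ a ∪ b ∪ c ∪ h(a) ∪ h(a) ∪ h(b)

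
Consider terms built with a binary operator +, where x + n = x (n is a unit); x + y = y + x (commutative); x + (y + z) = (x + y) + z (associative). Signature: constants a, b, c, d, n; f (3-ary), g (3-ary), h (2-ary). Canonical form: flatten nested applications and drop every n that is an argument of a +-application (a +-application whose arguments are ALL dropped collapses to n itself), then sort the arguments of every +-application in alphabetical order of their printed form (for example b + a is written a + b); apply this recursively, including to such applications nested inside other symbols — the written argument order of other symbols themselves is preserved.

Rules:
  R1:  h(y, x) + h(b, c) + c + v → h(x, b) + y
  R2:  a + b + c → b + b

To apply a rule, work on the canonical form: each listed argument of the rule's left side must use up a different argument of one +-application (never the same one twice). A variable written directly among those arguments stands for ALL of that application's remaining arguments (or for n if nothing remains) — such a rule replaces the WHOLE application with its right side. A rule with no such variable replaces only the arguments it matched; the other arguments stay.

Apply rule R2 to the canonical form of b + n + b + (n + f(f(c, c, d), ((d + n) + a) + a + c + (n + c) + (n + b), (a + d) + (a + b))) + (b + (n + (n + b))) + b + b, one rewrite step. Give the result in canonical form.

Answer: b + b + b + b + b + b + f(f(c, c, d), a + b + b + c + d, a + a + b + d)

Derivation:
Canonical form:  b + b + b + b + b + b + f(f(c, c, d), a + a + b + c + c + d, a + a + b + d)
Apply R2:  consuming a, b, c
New term:  b + b + b + b + b + b + f(f(c, c, d), a + b + b + c + d, a + a + b + d)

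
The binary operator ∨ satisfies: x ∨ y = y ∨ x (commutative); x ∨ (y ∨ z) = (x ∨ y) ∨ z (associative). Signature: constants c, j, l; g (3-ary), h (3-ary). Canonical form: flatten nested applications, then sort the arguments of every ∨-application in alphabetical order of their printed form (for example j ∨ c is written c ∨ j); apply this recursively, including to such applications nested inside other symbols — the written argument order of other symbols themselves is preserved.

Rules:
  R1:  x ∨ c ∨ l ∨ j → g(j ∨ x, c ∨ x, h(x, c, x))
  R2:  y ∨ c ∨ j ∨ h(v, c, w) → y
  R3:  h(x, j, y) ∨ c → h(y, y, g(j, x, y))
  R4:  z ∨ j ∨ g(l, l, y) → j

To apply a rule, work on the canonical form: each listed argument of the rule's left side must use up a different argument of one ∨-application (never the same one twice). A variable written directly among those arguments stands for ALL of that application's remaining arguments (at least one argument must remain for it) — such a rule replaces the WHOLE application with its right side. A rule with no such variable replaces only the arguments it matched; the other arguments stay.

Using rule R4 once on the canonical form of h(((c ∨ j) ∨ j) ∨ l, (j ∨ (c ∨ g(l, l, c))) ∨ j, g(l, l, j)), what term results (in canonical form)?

Answer: h(c ∨ j ∨ j ∨ l, j, g(l, l, j))

Derivation:
Canonical form:  h(c ∨ j ∨ j ∨ l, c ∨ g(l, l, c) ∨ j ∨ j, g(l, l, j))
Match R4:  consume g(l, l, c), j;  y := c, z := c ∨ j
Every leftover argument binds to the variable; the entire application is replaced.
Result:  h(c ∨ j ∨ j ∨ l, j, g(l, l, j))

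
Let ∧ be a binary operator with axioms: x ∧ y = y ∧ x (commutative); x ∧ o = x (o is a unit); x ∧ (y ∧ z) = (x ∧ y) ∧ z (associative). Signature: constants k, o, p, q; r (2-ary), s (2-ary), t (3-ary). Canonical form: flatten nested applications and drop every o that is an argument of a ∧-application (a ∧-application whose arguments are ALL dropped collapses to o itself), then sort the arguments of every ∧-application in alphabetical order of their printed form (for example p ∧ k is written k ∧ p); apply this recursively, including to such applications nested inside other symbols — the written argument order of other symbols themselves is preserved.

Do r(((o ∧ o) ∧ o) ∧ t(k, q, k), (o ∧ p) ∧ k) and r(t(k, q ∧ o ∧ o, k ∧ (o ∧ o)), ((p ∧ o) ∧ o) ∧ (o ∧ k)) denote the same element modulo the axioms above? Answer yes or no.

Left:  r(((o ∧ o) ∧ o) ∧ t(k, q, k), (o ∧ p) ∧ k)
  Work inside:  ((o ∧ o) ∧ o) ∧ t(k, q, k)
  Flatten:  o ∧ o ∧ o ∧ t(k, q, k)
  Drop the unit:  drop o (×3)
  Order the arguments:  t(k, q, k)
  Put back:  r(t(k, q, k), k ∧ p)
Right:  r(t(k, q ∧ o ∧ o, k ∧ (o ∧ o)), ((p ∧ o) ∧ o) ∧ (o ∧ k))
  Work inside:  ((p ∧ o) ∧ o) ∧ (o ∧ k)
  Merge nested applications:  p ∧ o ∧ o ∧ o ∧ k
  Drop the unit:  drop o (×3)
  Sort:  k ∧ p
  Rebuild:  r(t(k, q, k), k ∧ p)

Answer: yes — both canonical forms are r(t(k, q, k), k ∧ p)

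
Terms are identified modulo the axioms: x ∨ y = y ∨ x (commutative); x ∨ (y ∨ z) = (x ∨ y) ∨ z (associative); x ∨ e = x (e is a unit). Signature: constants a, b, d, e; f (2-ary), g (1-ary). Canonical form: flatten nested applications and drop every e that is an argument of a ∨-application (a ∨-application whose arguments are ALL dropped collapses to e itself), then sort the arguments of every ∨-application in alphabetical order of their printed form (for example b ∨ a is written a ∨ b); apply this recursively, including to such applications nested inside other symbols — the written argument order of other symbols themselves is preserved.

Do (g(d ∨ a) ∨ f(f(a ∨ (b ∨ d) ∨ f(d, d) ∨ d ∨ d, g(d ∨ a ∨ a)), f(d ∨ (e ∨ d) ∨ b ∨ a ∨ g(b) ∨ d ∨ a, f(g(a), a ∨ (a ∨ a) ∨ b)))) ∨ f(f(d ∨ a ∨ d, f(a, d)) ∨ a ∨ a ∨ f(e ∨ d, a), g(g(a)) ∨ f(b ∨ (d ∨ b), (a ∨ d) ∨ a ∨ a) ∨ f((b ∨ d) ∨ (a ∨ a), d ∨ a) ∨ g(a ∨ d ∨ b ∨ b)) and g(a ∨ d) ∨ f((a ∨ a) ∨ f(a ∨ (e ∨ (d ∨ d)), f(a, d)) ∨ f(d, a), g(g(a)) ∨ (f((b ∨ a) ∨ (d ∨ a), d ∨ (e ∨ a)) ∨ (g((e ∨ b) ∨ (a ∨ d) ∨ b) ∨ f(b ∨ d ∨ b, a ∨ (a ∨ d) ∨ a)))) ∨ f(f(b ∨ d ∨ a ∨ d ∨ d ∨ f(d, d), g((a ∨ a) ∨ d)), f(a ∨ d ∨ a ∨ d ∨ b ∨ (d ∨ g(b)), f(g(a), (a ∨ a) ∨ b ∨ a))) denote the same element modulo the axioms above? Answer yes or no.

Answer: yes — both canonical forms are f(a ∨ a ∨ f(a ∨ d ∨ d, f(a, d)) ∨ f(d, a), f(a ∨ a ∨ b ∨ d, a ∨ d) ∨ f(b ∨ b ∨ d, a ∨ a ∨ a ∨ d) ∨ g(a ∨ b ∨ b ∨ d) ∨ g(g(a))) ∨ f(f(a ∨ b ∨ d ∨ d ∨ d ∨ f(d, d), g(a ∨ a ∨ d)), f(a ∨ a ∨ b ∨ d ∨ d ∨ d ∨ g(b), f(g(a), a ∨ a ∨ a ∨ b))) ∨ g(a ∨ d)

Derivation:
Left:  (g(d ∨ a) ∨ f(f(a ∨ (b ∨ d) ∨ f(d, d) ∨ d ∨ d, g(d ∨ a ∨ a)), f(d ∨ (e ∨ d) ∨ b ∨ a ∨ g(b) ∨ d ∨ a, f(g(a), a ∨ (a ∨ a) ∨ b)))) ∨ f(f(d ∨ a ∨ d, f(a, d)) ∨ a ∨ a ∨ f(e ∨ d, a), g(g(a)) ∨ f(b ∨ (d ∨ b), (a ∨ d) ∨ a ∨ a) ∨ f((b ∨ d) ∨ (a ∨ a), d ∨ a) ∨ g(a ∨ d ∨ b ∨ b))
  Flatten:  g(d ∨ a) ∨ f(f(a ∨ (b ∨ d) ∨ f(d, d) ∨ d ∨ d, g(d ∨ a ∨ a)), f(d ∨ (e ∨ d) ∨ b ∨ a ∨ g(b) ∨ d ∨ a, f(g(a), a ∨ (a ∨ a) ∨ b))) ∨ f(f(d ∨ a ∨ d, f(a, d)) ∨ a ∨ a ∨ f(e ∨ d, a), g(g(a)) ∨ f(b ∨ (d ∨ b), (a ∨ d) ∨ a ∨ a) ∨ f((b ∨ d) ∨ (a ∨ a), d ∨ a) ∨ g(a ∨ d ∨ b ∨ b))
  Inside:  g(d ∨ a)  →  g(a ∨ d)
  Canonicalize subterm:  f(f(a ∨ (b ∨ d) ∨ f(d, d) ∨ d ∨ d, g(d ∨ a ∨ a)), f(d ∨ (e ∨ d) ∨ b ∨ a ∨ g(b) ∨ d ∨ a, f(g(a), a ∨ (a ∨ a) ∨ b)))  →  f(f(a ∨ b ∨ d ∨ d ∨ d ∨ f(d, d), g(a ∨ a ∨ d)), f(a ∨ a ∨ b ∨ d ∨ d ∨ d ∨ g(b), f(g(a), a ∨ a ∨ a ∨ b)))
  Inside:  f(f(d ∨ a ∨ d, f(a, d)) ∨ a ∨ a ∨ f(e ∨ d, a), g(g(a)) ∨ f(b ∨ (d ∨ b), (a ∨ d) ∨ a ∨ a) ∨ f((b ∨ d) ∨ (a ∨ a), d ∨ a) ∨ g(a ∨ d ∨ b ∨ b))  →  f(a ∨ a ∨ f(a ∨ d ∨ d, f(a, d)) ∨ f(d, a), f(a ∨ a ∨ b ∨ d, a ∨ d) ∨ f(b ∨ b ∨ d, a ∨ a ∨ a ∨ d) ∨ g(a ∨ b ∨ b ∨ d) ∨ g(g(a)))
  Sort:  f(a ∨ a ∨ f(a ∨ d ∨ d, f(a, d)) ∨ f(d, a), f(a ∨ a ∨ b ∨ d, a ∨ d) ∨ f(b ∨ b ∨ d, a ∨ a ∨ a ∨ d) ∨ g(a ∨ b ∨ b ∨ d) ∨ g(g(a))) ∨ f(f(a ∨ b ∨ d ∨ d ∨ d ∨ f(d, d), g(a ∨ a ∨ d)), f(a ∨ a ∨ b ∨ d ∨ d ∨ d ∨ g(b), f(g(a), a ∨ a ∨ a ∨ b))) ∨ g(a ∨ d)
Right:  g(a ∨ d) ∨ f((a ∨ a) ∨ f(a ∨ (e ∨ (d ∨ d)), f(a, d)) ∨ f(d, a), g(g(a)) ∨ (f((b ∨ a) ∨ (d ∨ a), d ∨ (e ∨ a)) ∨ (g((e ∨ b) ∨ (a ∨ d) ∨ b) ∨ f(b ∨ d ∨ b, a ∨ (a ∨ d) ∨ a)))) ∨ f(f(b ∨ d ∨ a ∨ d ∨ d ∨ f(d, d), g((a ∨ a) ∨ d)), f(a ∨ d ∨ a ∨ d ∨ b ∨ (d ∨ g(b)), f(g(a), (a ∨ a) ∨ b ∨ a)))
  Inside:  f((a ∨ a) ∨ f(a ∨ (e ∨ (d ∨ d)), f(a, d)) ∨ f(d, a), g(g(a)) ∨ (f((b ∨ a) ∨ (d ∨ a), d ∨ (e ∨ a)) ∨ (g((e ∨ b) ∨ (a ∨ d) ∨ b) ∨ f(b ∨ d ∨ b, a ∨ (a ∨ d) ∨ a))))  →  f(a ∨ a ∨ f(a ∨ d ∨ d, f(a, d)) ∨ f(d, a), f(a ∨ a ∨ b ∨ d, a ∨ d) ∨ f(b ∨ b ∨ d, a ∨ a ∨ a ∨ d) ∨ g(a ∨ b ∨ b ∨ d) ∨ g(g(a)))
  Canonicalize subterm:  f(f(b ∨ d ∨ a ∨ d ∨ d ∨ f(d, d), g((a ∨ a) ∨ d)), f(a ∨ d ∨ a ∨ d ∨ b ∨ (d ∨ g(b)), f(g(a), (a ∨ a) ∨ b ∨ a)))  →  f(f(a ∨ b ∨ d ∨ d ∨ d ∨ f(d, d), g(a ∨ a ∨ d)), f(a ∨ a ∨ b ∨ d ∨ d ∨ d ∨ g(b), f(g(a), a ∨ a ∨ a ∨ b)))
  Sort:  f(a ∨ a ∨ f(a ∨ d ∨ d, f(a, d)) ∨ f(d, a), f(a ∨ a ∨ b ∨ d, a ∨ d) ∨ f(b ∨ b ∨ d, a ∨ a ∨ a ∨ d) ∨ g(a ∨ b ∨ b ∨ d) ∨ g(g(a))) ∨ f(f(a ∨ b ∨ d ∨ d ∨ d ∨ f(d, d), g(a ∨ a ∨ d)), f(a ∨ a ∨ b ∨ d ∨ d ∨ d ∨ g(b), f(g(a), a ∨ a ∨ a ∨ b))) ∨ g(a ∨ d)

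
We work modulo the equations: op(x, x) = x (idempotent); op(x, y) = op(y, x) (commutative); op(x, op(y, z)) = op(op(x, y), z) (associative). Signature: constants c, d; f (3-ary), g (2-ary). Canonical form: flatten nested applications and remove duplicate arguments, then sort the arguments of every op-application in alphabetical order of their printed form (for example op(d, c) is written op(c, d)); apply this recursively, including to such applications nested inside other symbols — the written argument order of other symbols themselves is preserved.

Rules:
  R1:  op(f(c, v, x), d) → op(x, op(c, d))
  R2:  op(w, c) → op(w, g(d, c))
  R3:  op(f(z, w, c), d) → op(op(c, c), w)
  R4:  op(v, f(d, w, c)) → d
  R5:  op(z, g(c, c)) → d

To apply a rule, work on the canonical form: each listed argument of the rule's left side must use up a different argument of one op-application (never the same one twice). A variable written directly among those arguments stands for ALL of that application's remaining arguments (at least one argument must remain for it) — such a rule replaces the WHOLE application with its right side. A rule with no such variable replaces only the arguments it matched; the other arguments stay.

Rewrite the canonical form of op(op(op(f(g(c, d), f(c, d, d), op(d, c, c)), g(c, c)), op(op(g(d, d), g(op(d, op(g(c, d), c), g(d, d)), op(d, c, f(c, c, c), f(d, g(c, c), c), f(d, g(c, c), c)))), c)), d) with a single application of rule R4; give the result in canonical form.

Canonical form:  op(c, d, f(g(c, d), f(c, d, d), op(c, d)), g(c, c), g(d, d), g(op(c, d, g(c, d), g(d, d)), op(c, d, f(c, c, c), f(d, g(c, c), c))))
Match R4:  consume f(d, g(c, c), c);  v := op(c, d, f(c, c, c)), w := g(c, c)
Every leftover argument binds to the variable; the entire application is replaced.
Result:  op(c, d, f(g(c, d), f(c, d, d), op(c, d)), g(c, c), g(d, d), g(op(c, d, g(c, d), g(d, d)), d))

Answer: op(c, d, f(g(c, d), f(c, d, d), op(c, d)), g(c, c), g(d, d), g(op(c, d, g(c, d), g(d, d)), d))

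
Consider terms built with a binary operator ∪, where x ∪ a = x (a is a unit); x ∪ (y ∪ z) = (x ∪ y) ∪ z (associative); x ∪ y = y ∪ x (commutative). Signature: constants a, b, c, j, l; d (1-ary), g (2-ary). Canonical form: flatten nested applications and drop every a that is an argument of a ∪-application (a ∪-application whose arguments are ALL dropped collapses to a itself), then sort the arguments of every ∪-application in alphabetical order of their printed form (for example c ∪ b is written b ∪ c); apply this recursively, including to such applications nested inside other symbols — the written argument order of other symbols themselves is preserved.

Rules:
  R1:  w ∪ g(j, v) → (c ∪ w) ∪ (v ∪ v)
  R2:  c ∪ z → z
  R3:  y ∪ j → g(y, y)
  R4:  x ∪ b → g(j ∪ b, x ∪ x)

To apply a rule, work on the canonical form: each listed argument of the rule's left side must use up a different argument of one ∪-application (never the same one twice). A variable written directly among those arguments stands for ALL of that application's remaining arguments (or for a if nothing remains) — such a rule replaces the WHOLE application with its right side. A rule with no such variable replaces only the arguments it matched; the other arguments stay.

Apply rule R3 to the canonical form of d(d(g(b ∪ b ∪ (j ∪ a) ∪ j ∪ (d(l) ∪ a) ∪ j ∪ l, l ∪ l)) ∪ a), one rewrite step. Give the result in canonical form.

Canonical form:  d(d(g(b ∪ b ∪ d(l) ∪ j ∪ j ∪ j ∪ l, l ∪ l)))
Apply R3:  consuming j;  y := b ∪ b ∪ d(l) ∪ j ∪ j ∪ l
Every leftover argument binds to the variable; the entire application is replaced.
New term:  d(d(g(g(b ∪ b ∪ d(l) ∪ j ∪ j ∪ l, b ∪ b ∪ d(l) ∪ j ∪ j ∪ l), l ∪ l)))

Answer: d(d(g(g(b ∪ b ∪ d(l) ∪ j ∪ j ∪ l, b ∪ b ∪ d(l) ∪ j ∪ j ∪ l), l ∪ l)))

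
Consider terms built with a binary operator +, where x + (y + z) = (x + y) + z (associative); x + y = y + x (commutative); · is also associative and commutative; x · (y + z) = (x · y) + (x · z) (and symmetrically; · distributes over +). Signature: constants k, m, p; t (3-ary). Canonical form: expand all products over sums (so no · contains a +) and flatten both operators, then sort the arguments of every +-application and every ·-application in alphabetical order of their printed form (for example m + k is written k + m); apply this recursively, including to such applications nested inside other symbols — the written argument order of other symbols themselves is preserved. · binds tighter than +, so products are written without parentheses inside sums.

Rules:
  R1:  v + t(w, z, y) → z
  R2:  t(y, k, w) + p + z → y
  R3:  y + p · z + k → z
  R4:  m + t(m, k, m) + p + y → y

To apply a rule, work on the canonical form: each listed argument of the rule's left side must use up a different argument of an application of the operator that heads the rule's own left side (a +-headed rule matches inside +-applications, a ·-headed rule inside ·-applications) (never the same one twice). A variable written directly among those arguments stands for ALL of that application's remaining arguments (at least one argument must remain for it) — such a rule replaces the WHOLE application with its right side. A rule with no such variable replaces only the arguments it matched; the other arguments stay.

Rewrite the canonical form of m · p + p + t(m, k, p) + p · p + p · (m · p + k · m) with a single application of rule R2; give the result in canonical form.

Canonical form:  k · m · p + m · p + m · p · p + p + p · p + t(m, k, p)
R2 matches:  uses p, t(m, k, p);  w := p, y := m, z := k · m · p + m · p + m · p · p + p · p
The extension variable absorbs all remaining arguments, so the whole application is rewritten.
New term:  m

Answer: m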